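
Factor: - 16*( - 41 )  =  656 = 2^4*41^1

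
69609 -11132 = 58477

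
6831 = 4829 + 2002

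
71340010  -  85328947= - 13988937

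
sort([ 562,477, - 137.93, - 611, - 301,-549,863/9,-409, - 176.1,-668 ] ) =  [ - 668, - 611, - 549, - 409,-301, - 176.1,-137.93,  863/9,477,  562 ] 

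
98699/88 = 1121 + 51/88 =1121.58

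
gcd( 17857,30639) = 7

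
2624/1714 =1312/857 = 1.53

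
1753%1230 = 523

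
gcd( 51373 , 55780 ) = 1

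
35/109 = 35/109 =0.32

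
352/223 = 352/223 = 1.58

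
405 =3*135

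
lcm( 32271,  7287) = 225897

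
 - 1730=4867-6597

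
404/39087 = 4/387 = 0.01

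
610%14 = 8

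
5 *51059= 255295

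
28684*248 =7113632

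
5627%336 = 251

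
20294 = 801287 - 780993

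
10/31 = 10/31 =0.32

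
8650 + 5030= 13680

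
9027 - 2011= 7016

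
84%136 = 84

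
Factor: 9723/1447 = 3^1*7^1*463^1 *1447^( - 1 ) 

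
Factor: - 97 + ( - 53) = - 2^1*3^1*5^2 =- 150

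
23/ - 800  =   - 1 + 777/800 = - 0.03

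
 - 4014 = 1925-5939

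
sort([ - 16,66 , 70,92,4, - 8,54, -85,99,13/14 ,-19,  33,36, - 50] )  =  [ - 85,  -  50 , - 19,-16, - 8,13/14, 4,33,36 , 54,66,70,92,99 ] 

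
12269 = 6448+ 5821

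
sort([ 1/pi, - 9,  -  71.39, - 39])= [ - 71.39, - 39, - 9, 1/pi] 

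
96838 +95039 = 191877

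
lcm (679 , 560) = 54320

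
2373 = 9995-7622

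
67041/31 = 67041/31 = 2162.61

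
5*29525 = 147625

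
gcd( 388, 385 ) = 1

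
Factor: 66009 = 3^1*22003^1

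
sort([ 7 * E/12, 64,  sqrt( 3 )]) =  [7*E/12 , sqrt(3 ) , 64]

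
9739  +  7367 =17106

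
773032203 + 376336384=1149368587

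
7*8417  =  58919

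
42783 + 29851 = 72634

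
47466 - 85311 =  - 37845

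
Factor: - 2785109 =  - 257^1*10837^1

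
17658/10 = 1765 + 4/5 = 1765.80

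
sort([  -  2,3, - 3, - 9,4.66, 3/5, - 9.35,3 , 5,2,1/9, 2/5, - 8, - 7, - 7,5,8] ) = [-9.35, - 9,-8, - 7,-7, - 3 ,-2,1/9, 2/5,3/5, 2,3,3, 4.66,  5,  5,8 ]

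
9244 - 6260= 2984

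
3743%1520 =703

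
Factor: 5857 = 5857^1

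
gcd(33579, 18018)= 819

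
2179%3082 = 2179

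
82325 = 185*445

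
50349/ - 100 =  - 504  +  51/100 = - 503.49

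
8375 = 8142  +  233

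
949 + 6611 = 7560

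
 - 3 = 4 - 7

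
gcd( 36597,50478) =3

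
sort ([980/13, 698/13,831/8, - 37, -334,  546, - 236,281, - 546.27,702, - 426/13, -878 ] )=[ - 878, - 546.27 , - 334, - 236,  -  37, - 426/13, 698/13,980/13,831/8,  281, 546, 702]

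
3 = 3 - 0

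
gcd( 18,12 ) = 6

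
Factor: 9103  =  9103^1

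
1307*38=49666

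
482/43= 482/43 = 11.21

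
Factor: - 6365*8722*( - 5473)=303836495690 = 2^1*5^1*7^2*13^1*19^1*67^1*89^1*421^1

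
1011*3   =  3033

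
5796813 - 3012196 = 2784617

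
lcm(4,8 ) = 8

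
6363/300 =2121/100= 21.21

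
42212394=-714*( - 59121)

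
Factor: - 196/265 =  - 2^2*5^( - 1 )*7^2*53^ ( - 1 ) 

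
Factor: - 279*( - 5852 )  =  1632708 = 2^2*3^2*7^1*11^1*19^1*31^1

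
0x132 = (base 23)D7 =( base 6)1230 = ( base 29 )AG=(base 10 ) 306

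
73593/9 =8177  =  8177.00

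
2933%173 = 165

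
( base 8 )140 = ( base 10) 96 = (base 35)2Q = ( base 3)10120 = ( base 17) 5b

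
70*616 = 43120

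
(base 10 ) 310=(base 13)1AB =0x136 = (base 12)21A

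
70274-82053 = - 11779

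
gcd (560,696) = 8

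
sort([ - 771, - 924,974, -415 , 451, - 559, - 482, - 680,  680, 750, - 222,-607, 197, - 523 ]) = [ - 924, - 771, - 680, - 607, - 559, - 523, - 482, - 415, - 222,197, 451,680,750,  974 ]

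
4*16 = 64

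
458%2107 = 458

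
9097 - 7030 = 2067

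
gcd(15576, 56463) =1947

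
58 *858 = 49764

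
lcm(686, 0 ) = 0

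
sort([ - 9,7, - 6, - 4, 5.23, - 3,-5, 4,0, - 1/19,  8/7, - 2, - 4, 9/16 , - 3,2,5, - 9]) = [  -  9,  -  9, - 6, - 5, - 4, - 4, - 3,-3, - 2, - 1/19,0, 9/16, 8/7,2, 4,5  ,  5.23, 7 ] 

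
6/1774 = 3/887= 0.00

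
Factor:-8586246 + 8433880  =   - 2^1*29^1*37^1*71^1= -  152366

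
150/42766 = 75/21383 = 0.00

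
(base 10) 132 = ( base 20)6c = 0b10000100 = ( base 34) 3U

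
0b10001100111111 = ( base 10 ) 9023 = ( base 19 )15IH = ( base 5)242043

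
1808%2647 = 1808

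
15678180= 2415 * 6492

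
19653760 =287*68480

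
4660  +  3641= 8301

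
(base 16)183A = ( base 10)6202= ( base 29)7AP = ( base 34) 5ce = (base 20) fa2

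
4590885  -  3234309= 1356576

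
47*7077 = 332619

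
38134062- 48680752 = - 10546690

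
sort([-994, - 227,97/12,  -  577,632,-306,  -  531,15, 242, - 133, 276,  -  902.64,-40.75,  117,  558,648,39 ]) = [  -  994,-902.64,  -  577,-531,-306, - 227, - 133,-40.75, 97/12,15, 39,117, 242, 276,558,632,648 ]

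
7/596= 7/596 =0.01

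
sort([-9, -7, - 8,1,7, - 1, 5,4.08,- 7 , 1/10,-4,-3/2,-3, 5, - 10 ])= [- 10,  -  9, - 8, - 7, - 7, - 4,-3, - 3/2,-1, 1/10,1,4.08, 5,5,7 ] 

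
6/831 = 2/277 = 0.01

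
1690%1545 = 145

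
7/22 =7/22 = 0.32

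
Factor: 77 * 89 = 6853 = 7^1 * 11^1*89^1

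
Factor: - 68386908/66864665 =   -  2^2*3^1*5^(-1 )*7^(  -  2)*643^1 * 8863^1  *  272917^ ( - 1)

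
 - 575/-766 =575/766= 0.75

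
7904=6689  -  -1215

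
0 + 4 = 4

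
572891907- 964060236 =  - 391168329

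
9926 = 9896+30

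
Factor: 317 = 317^1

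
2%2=0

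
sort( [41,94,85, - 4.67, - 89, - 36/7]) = [-89, - 36/7,-4.67, 41,85, 94] 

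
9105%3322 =2461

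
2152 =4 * 538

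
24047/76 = 24047/76 =316.41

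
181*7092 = 1283652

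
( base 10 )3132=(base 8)6074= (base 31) 381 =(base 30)3EC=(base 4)300330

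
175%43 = 3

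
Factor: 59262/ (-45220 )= - 2^( -1 )*3^1*5^( - 1)*19^( - 1)*83^1 = - 249/190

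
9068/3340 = 2 + 597/835= 2.71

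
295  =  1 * 295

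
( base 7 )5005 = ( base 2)11010111000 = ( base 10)1720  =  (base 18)55A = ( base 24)2NG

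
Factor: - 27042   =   - 2^1 * 3^1* 4507^1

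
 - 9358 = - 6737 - 2621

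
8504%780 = 704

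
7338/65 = 112 + 58/65 = 112.89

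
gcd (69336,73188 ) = 3852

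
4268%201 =47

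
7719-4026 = 3693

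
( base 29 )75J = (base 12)3603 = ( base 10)6051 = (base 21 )df3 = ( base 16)17A3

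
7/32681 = 7/32681 = 0.00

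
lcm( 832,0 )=0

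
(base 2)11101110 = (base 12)17A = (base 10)238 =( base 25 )9D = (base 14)130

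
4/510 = 2/255 = 0.01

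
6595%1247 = 360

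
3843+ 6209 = 10052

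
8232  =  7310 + 922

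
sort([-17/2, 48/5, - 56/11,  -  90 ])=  [-90, - 17/2,-56/11, 48/5]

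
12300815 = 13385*919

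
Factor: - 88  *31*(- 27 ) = 73656 = 2^3*3^3*11^1*31^1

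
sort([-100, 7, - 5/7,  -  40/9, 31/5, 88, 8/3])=[  -  100,  -  40/9 , - 5/7, 8/3, 31/5, 7, 88] 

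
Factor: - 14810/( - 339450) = 1481/33945= 3^( - 1)*5^( - 1 )*31^( - 1)*73^(-1)*1481^1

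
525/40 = 105/8= 13.12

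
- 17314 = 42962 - 60276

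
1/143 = 1/143= 0.01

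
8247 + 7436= 15683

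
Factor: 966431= 966431^1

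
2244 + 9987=12231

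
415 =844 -429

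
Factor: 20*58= 2^3*5^1*29^1=1160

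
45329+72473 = 117802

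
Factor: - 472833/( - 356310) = 2^(- 1 )*5^( -1)*37^( - 1)*491^1 = 491/370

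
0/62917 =0 = 0.00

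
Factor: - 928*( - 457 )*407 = 172607072 = 2^5*11^1 * 29^1*37^1*457^1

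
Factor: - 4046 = -2^1*7^1*17^2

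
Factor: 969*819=3^3 * 7^1*13^1* 17^1*19^1= 793611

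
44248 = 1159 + 43089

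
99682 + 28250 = 127932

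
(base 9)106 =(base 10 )87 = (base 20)47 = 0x57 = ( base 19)4b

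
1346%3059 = 1346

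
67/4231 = 67/4231 = 0.02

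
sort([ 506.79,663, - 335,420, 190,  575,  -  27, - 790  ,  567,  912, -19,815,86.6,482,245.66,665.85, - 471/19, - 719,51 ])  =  [  -  790,  -  719, - 335, - 27, - 471/19, - 19,  51,86.6, 190, 245.66, 420,482,506.79, 567,575,663,665.85,  815,912 ]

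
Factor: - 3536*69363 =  - 2^4*3^3*7^1*13^1*17^1*367^1 = - 245267568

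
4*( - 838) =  - 3352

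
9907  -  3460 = 6447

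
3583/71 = 3583/71  =  50.46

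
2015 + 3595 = 5610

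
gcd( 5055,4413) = 3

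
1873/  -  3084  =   - 1873/3084 = -0.61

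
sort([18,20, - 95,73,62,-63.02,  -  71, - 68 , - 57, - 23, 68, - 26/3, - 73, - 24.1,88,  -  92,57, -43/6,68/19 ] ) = [ - 95, - 92, - 73,- 71, - 68, - 63.02, - 57,- 24.1 ,  -  23, - 26/3,  -  43/6,68/19,18, 20,  57,62,68, 73, 88] 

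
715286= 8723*82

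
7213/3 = 2404 + 1/3 = 2404.33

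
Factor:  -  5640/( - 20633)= 2^3*3^1*5^1 * 439^( - 1)= 120/439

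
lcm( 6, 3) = 6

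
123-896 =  - 773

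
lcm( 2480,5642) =225680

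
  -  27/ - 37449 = 1/1387  =  0.00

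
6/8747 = 6/8747= 0.00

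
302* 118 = 35636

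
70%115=70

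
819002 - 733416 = 85586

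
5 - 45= - 40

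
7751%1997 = 1760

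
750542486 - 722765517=27776969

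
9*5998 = 53982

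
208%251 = 208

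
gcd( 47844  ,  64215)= 9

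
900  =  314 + 586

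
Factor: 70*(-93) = - 6510 = - 2^1*3^1* 5^1*7^1 * 31^1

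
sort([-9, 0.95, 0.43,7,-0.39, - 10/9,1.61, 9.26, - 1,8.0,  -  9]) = [-9, - 9,  -  10/9, - 1,- 0.39,0.43,  0.95, 1.61,7,8.0,9.26 ]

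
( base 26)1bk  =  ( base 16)3d6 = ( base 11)813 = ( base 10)982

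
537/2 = 268 +1/2=268.50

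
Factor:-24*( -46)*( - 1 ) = -1104= - 2^4 * 3^1*23^1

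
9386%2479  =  1949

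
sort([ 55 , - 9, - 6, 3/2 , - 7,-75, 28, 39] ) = [ - 75, - 9, - 7, - 6,3/2, 28 , 39, 55]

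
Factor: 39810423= 3^1 * 967^1* 13723^1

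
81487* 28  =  2281636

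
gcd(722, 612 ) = 2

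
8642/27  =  320 + 2/27 = 320.07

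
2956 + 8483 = 11439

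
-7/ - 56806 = 7/56806=0.00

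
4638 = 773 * 6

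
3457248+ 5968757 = 9426005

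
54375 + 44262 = 98637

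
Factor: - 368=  - 2^4*23^1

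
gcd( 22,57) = 1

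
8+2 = 10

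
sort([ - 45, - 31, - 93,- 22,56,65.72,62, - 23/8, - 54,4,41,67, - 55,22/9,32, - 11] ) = [ - 93,  -  55,-54, - 45,-31, - 22, - 11,-23/8,22/9,  4  ,  32,  41, 56, 62,65.72,67 ] 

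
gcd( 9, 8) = 1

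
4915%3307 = 1608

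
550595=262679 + 287916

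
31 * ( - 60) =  - 1860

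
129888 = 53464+76424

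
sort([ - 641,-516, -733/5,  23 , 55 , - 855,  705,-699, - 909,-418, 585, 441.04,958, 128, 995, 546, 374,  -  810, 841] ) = [ - 909, - 855, - 810 , - 699, - 641, - 516,-418, - 733/5 , 23, 55 , 128, 374, 441.04, 546,585  ,  705, 841, 958,995]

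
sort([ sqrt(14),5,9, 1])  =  [ 1, sqrt( 14),5, 9]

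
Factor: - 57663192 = - 2^3 *3^1*2402633^1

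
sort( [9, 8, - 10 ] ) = [ - 10,8,9]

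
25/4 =6 + 1/4 = 6.25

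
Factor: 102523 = 102523^1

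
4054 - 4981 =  - 927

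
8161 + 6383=14544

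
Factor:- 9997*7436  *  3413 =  - 253714542796 = - 2^2*11^1*13^3* 769^1*3413^1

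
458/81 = 458/81 = 5.65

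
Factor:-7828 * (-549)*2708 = 2^4*3^2*19^1*61^1*103^1* 677^1= 11637824976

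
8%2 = 0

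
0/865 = 0 = 0.00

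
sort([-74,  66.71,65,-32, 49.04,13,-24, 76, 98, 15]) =[ - 74,-32,-24,13,15,49.04,65, 66.71,76,98]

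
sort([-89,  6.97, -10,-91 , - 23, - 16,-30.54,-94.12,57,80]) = [ - 94.12 ,-91 ,-89,-30.54, - 23, - 16, - 10,6.97, 57,80 ] 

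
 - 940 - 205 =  - 1145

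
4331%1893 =545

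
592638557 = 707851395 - 115212838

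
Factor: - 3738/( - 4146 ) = 7^1 * 89^1*691^(-1 ) = 623/691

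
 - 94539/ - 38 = 2487 + 33/38=2487.87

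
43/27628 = 43/27628=   0.00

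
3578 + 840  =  4418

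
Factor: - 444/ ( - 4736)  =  2^( - 5 ) * 3^1 = 3/32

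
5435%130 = 105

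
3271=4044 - 773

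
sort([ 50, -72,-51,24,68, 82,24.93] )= [ - 72,-51,24,  24.93,50,68,82 ] 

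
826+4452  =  5278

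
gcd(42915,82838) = 1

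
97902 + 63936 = 161838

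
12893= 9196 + 3697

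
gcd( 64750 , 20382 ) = 2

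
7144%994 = 186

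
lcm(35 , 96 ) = 3360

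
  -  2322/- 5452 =1161/2726 = 0.43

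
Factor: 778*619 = 481582 =2^1 * 389^1*619^1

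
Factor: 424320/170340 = 416/167   =  2^5*13^1*167^( - 1)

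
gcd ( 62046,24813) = 27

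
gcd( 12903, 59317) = 23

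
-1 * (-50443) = 50443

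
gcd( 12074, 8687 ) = 1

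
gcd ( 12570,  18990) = 30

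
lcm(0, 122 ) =0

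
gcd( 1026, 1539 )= 513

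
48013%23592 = 829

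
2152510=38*56645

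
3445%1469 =507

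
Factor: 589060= 2^2 * 5^1* 29453^1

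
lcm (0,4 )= 0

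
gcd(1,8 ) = 1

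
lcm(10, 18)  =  90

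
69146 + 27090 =96236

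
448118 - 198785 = 249333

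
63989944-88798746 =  - 24808802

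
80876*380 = 30732880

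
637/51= 12+25/51 = 12.49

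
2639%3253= 2639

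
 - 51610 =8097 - 59707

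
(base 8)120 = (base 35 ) 2A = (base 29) 2M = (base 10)80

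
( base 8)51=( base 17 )27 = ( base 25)1g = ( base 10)41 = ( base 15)2B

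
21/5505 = 7/1835 =0.00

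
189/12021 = 63/4007 = 0.02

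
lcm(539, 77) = 539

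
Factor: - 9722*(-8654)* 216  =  2^5*3^3*4327^1*4861^1 = 18172984608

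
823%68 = 7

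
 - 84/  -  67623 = 28/22541 = 0.00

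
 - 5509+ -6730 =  - 12239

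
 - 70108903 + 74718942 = 4610039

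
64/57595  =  64/57595 =0.00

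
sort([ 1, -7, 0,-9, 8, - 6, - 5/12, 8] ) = [ -9, - 7,-6,-5/12,0, 1, 8, 8]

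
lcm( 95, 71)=6745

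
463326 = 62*7473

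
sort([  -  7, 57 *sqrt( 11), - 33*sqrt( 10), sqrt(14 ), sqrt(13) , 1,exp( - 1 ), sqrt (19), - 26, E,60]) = [ - 33 * sqrt(10 ), - 26, - 7, exp(  -  1 ), 1, E,sqrt( 13 ), sqrt( 14)  ,  sqrt(19), 60,57*sqrt( 11 ) ] 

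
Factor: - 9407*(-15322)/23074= 72067027/11537= 23^1*47^1 * 83^( - 1)*139^(-1 )*163^1*409^1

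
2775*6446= 17887650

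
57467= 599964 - 542497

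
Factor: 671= 11^1*61^1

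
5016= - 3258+8274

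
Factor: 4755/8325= 317/555 = 3^( - 1 )* 5^( - 1)*37^( - 1)*317^1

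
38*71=2698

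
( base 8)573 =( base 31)C7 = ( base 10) 379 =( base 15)1a4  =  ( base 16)17b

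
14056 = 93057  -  79001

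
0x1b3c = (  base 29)88c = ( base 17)1722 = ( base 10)6972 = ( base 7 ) 26220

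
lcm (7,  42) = 42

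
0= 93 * 0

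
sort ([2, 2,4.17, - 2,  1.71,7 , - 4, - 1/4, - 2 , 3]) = [ - 4, - 2, - 2, - 1/4 , 1.71, 2,2,3, 4.17,  7 ]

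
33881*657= 22259817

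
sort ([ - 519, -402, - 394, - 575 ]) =[ - 575, - 519, - 402, - 394 ] 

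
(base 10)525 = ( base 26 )K5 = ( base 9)643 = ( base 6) 2233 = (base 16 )20d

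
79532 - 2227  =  77305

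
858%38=22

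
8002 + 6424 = 14426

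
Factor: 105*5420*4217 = 2399894700 = 2^2*3^1*5^2*  7^1*271^1*4217^1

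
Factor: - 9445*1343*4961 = - 62928474235 = - 5^1 * 11^2*17^1*41^1 * 79^1*1889^1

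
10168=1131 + 9037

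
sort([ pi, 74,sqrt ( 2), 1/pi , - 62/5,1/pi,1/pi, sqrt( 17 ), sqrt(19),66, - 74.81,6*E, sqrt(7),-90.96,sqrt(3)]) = [ - 90.96,  -  74.81, - 62/5,1/pi,1/pi , 1/pi, sqrt( 2),sqrt( 3),sqrt(7 ),pi, sqrt( 17),sqrt(19),  6*E,66, 74]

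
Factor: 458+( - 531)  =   - 73^1  =  -73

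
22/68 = 11/34  =  0.32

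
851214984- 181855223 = 669359761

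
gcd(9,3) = 3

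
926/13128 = 463/6564 = 0.07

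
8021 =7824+197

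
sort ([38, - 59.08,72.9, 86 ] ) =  [ - 59.08, 38, 72.9,  86] 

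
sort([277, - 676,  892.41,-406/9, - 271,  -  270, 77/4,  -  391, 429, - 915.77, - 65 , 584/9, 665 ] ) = [ - 915.77 , - 676,-391 ,-271 , - 270,-65,  -  406/9,77/4, 584/9, 277, 429, 665 , 892.41]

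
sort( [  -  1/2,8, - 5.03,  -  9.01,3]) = [ - 9.01, - 5.03,  -  1/2,3,8]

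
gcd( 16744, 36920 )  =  104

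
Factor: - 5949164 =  - 2^2*13^1 * 114407^1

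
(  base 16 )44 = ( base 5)233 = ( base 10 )68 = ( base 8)104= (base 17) 40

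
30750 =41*750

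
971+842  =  1813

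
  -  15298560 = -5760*2656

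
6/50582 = 3/25291 = 0.00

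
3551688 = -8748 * ( - 406 )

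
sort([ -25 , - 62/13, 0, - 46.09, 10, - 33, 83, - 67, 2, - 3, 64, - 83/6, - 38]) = [ - 67,-46.09, - 38, - 33, - 25, - 83/6, - 62/13, - 3 , 0, 2,  10, 64,  83]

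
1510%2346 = 1510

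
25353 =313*81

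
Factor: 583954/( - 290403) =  - 742/369 = - 2^1*3^( - 2 )*7^1*41^( - 1)*53^1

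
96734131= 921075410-824341279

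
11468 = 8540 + 2928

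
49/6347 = 49/6347= 0.01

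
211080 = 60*3518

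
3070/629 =4 + 554/629  =  4.88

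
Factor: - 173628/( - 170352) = 53/52 = 2^ ( - 2 )*13^( -1)*53^1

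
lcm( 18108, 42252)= 126756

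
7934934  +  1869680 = 9804614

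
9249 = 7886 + 1363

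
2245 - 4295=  - 2050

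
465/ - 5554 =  - 465/5554 = - 0.08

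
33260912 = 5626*5912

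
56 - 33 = 23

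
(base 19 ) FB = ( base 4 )10220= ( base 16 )128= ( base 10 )296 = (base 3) 101222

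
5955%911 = 489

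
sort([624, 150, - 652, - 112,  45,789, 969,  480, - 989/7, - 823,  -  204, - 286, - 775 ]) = [ - 823, - 775, - 652, - 286, - 204, - 989/7, - 112, 45,150,480 , 624,  789, 969 ]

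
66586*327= 21773622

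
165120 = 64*2580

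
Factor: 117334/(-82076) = - 2^( - 1 )* 7^1 * 29^1 * 71^( - 1 ) =-203/142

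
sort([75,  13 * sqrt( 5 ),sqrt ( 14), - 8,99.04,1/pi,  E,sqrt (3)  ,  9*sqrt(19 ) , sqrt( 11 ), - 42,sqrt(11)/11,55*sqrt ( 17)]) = [ - 42, - 8, sqrt(  11) /11, 1/pi,  sqrt ( 3 ),E,sqrt(11),sqrt(14 ),13*sqrt(5), 9*sqrt(19),75, 99.04, 55*sqrt(17)]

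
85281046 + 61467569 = 146748615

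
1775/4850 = 71/194 = 0.37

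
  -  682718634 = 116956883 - 799675517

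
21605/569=21605/569 = 37.97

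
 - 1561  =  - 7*223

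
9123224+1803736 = 10926960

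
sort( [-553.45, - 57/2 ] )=[  -  553.45 ,-57/2]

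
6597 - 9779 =-3182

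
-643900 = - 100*6439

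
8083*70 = 565810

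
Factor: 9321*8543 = 3^1* 13^1*239^1*8543^1 = 79629303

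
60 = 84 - 24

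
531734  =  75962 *7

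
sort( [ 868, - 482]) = [ - 482, 868]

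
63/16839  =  7/1871 =0.00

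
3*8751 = 26253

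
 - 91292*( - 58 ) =5294936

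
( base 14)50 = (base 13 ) 55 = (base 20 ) 3a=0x46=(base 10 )70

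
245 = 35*7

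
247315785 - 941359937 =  - 694044152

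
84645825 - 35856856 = 48788969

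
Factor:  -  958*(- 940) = 2^3*5^1*47^1*479^1 = 900520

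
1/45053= 1/45053 =0.00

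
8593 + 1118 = 9711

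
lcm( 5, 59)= 295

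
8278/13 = 636 + 10/13 = 636.77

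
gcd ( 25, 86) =1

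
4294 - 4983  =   - 689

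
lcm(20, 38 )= 380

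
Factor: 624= 2^4*3^1*13^1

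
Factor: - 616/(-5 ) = 2^3*5^(-1)*7^1*11^1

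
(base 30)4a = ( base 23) 5f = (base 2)10000010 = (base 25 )55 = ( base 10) 130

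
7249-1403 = 5846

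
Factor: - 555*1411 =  - 783105 = -3^1*5^1*17^1*37^1*83^1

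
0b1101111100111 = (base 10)7143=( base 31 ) 7dd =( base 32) 6v7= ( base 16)1be7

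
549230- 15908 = 533322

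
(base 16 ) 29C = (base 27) ok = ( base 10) 668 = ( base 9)822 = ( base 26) PI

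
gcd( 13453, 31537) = 11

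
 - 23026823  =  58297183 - 81324006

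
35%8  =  3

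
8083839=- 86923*( -93)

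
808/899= 808/899 = 0.90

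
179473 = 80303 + 99170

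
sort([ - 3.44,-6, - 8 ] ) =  [ - 8, - 6, - 3.44]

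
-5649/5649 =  - 1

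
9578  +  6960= 16538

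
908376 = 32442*28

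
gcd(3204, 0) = 3204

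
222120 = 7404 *30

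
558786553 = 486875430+71911123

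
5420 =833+4587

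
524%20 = 4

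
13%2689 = 13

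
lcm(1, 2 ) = 2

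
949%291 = 76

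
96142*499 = 47974858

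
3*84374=253122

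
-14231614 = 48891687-63123301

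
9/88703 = 9/88703 =0.00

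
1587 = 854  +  733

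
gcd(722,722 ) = 722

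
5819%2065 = 1689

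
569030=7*81290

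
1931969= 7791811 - 5859842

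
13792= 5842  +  7950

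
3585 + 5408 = 8993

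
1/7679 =1/7679 = 0.00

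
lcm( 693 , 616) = 5544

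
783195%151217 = 27110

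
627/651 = 209/217 = 0.96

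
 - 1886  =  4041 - 5927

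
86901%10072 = 6325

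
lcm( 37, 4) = 148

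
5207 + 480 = 5687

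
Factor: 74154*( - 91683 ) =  - 2^1*3^3*17^1 * 61^1*167^1 * 727^1 = -6798661182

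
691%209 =64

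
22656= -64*( - 354 )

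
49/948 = 49/948 =0.05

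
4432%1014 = 376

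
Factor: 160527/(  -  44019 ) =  - 3^ ( - 1)*67^( - 1 )  *  733^1 = - 733/201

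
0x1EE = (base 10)494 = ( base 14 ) 274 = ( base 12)352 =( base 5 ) 3434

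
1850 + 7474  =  9324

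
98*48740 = 4776520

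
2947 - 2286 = 661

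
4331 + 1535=5866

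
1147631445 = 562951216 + 584680229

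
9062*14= 126868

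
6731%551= 119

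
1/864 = 1/864 = 0.00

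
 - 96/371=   -  1 + 275/371=- 0.26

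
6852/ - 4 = - 1713/1 = - 1713.00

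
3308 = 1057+2251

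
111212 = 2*55606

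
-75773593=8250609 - 84024202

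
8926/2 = 4463 = 4463.00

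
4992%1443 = 663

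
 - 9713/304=-32 + 15/304 = -31.95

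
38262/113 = 338  +  68/113 = 338.60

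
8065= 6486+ 1579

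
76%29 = 18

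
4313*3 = 12939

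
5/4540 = 1/908 = 0.00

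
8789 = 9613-824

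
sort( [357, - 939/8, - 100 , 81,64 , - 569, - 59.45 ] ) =[ - 569, - 939/8, - 100 , - 59.45, 64 , 81,357 ] 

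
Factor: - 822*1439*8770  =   - 2^2*3^1*5^1*137^1*877^1*1439^1 = - 10373664660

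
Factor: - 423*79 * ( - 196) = 6549732= 2^2*3^2*7^2*47^1*79^1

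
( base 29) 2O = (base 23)3d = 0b1010010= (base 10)82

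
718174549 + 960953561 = 1679128110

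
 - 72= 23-95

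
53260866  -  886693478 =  - 833432612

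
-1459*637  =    -  929383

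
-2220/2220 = -1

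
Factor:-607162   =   - 2^1* 303581^1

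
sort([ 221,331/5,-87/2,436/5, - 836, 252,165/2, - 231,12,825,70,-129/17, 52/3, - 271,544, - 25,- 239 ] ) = [ - 836, - 271, - 239, - 231,  -  87/2, - 25, - 129/17,12, 52/3,331/5,70,165/2, 436/5 , 221,252,544,825]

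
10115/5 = 2023 = 2023.00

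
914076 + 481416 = 1395492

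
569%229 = 111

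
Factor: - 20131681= - 20131681^1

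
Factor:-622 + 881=7^1*37^1=259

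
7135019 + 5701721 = 12836740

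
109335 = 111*985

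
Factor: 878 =2^1*439^1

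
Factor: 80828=2^2 * 11^2*167^1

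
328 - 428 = -100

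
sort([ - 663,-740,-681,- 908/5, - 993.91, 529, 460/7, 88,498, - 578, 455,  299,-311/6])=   [ - 993.91,-740 , - 681, - 663, - 578, - 908/5,-311/6, 460/7, 88, 299,455,498,529]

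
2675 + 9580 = 12255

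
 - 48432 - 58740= - 107172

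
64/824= 8/103 = 0.08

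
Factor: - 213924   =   - 2^2*3^1 * 17827^1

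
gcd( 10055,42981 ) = 1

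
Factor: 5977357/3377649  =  3^(-1) * 11^( - 1)*19^( - 1) * 5387^(-1)*5977357^1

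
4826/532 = 127/14 =9.07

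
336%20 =16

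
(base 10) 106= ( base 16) 6A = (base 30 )3g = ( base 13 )82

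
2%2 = 0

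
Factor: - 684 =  - 2^2*3^2*19^1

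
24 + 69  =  93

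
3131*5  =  15655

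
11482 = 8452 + 3030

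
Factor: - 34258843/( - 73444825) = 5^( - 2)*19^1*1803097^1* 2937793^( - 1 )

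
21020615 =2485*8459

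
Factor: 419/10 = 2^( - 1)*5^(-1) * 419^1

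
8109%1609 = 64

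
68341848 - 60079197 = 8262651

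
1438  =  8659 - 7221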